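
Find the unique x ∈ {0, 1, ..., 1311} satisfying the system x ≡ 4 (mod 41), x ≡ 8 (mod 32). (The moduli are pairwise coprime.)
x ≡ 168 (mod 1312); the representative in [0, 1312) is 168

The moduli 41, 32 are pairwise coprime, so by the CRT there is a unique solution mod 41·32 = 1312.
Solve by successive substitution. Start with x ≡ 4 (mod 41).
  Combine with x ≡ 8 (mod 32): write x = 4 + 41·t and require 4 + 41·t ≡ 8 (mod 32), i.e. 41·t ≡ 8 − 4 ≡ 4 (mod 32). Since 41^(−1) ≡ 25 (mod 32) (41 ≡ 9 (mod 32)), t ≡ 25·4 ≡ 4 (mod 32). So x ≡ 4 + 41·4 = 168 (mod 1312).
Unique solution in [0, 1312): x = 168.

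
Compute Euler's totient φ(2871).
φ(2871) = 1680

φ is multiplicative, with φ(p^e) = p^e − p^(e−1). Factorise 2871 = 3^2 · 11 · 29. Then
  φ(2871) = (3^2 − 3^1) · (11 − 1) · (29 − 1) = 6 · 10 · 28 = 1680.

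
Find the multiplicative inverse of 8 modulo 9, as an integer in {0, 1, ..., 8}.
Apply the extended Euclidean algorithm to (9, 8), tracking rows (r, s, t) with s·9 + t·8 = r. Each division r_prev = q·r_cur + r_new produces the new row as (previous row) − q·(current row):
  row A: (9, 1, 0)   [1·9 + 0·8 = 9]
  row B: (8, 0, 1)   [0·9 + 1·8 = 8]
  9 = 1·8 + 1   → row C = row A − 1·row B = (1, 1, −1)   [check: 1·9 − 1·8 = 1]
  8 = 8·1 + 0   → remainder 0, stop. gcd = 1 (last nonzero row C).
The gcd is 1, so 8 is invertible mod 9. The last nonzero row gives 1·9 − 1·8 = 1, so t = −1. So 8^(−1) ≡ −1 ≡ 8 (mod 9). Verify: 8 · 8 = 64 ≡ 1 (mod 9). ✓

Final answer: 8^(−1) ≡ 8 (mod 9)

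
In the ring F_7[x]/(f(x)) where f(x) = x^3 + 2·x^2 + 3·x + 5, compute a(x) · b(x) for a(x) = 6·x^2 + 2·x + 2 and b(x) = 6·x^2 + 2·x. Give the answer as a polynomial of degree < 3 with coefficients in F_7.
Multiply as integer polynomials: a · b = 36·x^4 + 24·x^3 + 16·x^2 + 4·x. Reducing coefficients mod 7: a · b ≡ x^4 + 3·x^3 + 2·x^2 + 4·x. Now divide by f(x) = x^3 + 2·x^2 + 3·x + 5 in F_7[x], eliminating the leading term at each step:
  leading term x^4: subtract (x)·f(x) = x^4 + 2·x^3 + 3·x^2 + 5·x, leaving x^3 + 6·x^2 + 6·x (coefficients mod 7)
  leading term x^3: subtract (1)·f(x) = x^3 + 2·x^2 + 3·x + 5, leaving 4·x^2 + 3·x + 2 (coefficients mod 7)
The degree is now < 3, so this is the remainder. Hence a · b ≡ 4·x^2 + 3·x + 2 in F_7[x]/(f).

Final answer: a · b ≡ 4·x^2 + 3·x + 2 (mod f(x))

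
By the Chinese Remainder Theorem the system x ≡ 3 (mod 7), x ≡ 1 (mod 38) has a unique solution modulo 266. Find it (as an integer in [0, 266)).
The moduli 7, 38 are pairwise coprime, so by the CRT there is a unique solution mod 7·38 = 266.
Solve by successive substitution. Start with x ≡ 3 (mod 7).
  Combine with x ≡ 1 (mod 38): write x = 3 + 7·t and require 3 + 7·t ≡ 1 (mod 38), i.e. 7·t ≡ 1 − 3 ≡ 36 (mod 38). Since 7^(−1) ≡ 11 (mod 38), t ≡ 11·36 ≡ 16 (mod 38). So x ≡ 3 + 7·16 = 115 (mod 266).
Unique solution in [0, 266): x = 115.

Final answer: x ≡ 115 (mod 266); the representative in [0, 266) is 115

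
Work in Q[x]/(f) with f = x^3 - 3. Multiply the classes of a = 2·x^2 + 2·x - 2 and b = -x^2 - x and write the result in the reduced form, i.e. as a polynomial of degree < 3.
a · b ≡ -4·x - 12 (mod f(x))

First multiply in Q[x] without reducing: a · b = -2·x^4 - 4·x^3 + 2·x. Now divide by f(x) = x^3 - 3, eliminating the leading term at each step:
  leading term -2·x^4: subtract (-2·x)·f(x) = -2·x^4 + 6·x, leaving -4·x^3 - 4·x
  leading term -4·x^3: subtract (-4)·f(x) = 12 - 4·x^3, leaving -4·x - 12
The degree is now < 3, so this is the remainder. Hence a · b ≡ -4·x - 12 in Q[x]/(f).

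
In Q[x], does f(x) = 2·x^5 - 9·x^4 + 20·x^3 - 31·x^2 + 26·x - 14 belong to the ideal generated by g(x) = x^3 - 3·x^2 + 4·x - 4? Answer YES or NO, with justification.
NO

In Q[x] the ideal (g) consists of all multiples of g, so f ∈ (g) iff g | f, i.e. iff the remainder of f on division by g is 0. Divide f by g (g is monic, so eliminate the leading term of the running remainder at each step):
  leading term 2·x^5: subtract (2·x^2)·g(x) = 2·x^5 - 6·x^4 + 8·x^3 - 8·x^2, leaving -3·x^4 + 12·x^3 - 23·x^2 + 26·x - 14
  leading term -3·x^4: subtract (-3·x)·g(x) = -3·x^4 + 9·x^3 - 12·x^2 + 12·x, leaving 3·x^3 - 11·x^2 + 14·x - 14
  leading term 3·x^3: subtract (3)·g(x) = 3·x^3 - 9·x^2 + 12·x - 12, leaving -2·x^2 + 2·x - 2
The remainder r(x) = -2·x^2 + 2·x - 2 ≠ 0 (and deg r < deg g), so g ∤ f, i.e. f ∉ (g).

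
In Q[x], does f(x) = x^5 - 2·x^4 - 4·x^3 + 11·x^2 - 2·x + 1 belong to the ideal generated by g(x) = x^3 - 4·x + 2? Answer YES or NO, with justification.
In Q[x] the ideal (g) consists of all multiples of g, so f ∈ (g) iff g | f, i.e. iff the remainder of f on division by g is 0. Divide f by g (g is monic, so eliminate the leading term of the running remainder at each step):
  leading term x^5: subtract (x^2)·g(x) = x^5 - 4·x^3 + 2·x^2, leaving -2·x^4 + 9·x^2 - 2·x + 1
  leading term -2·x^4: subtract (-2·x)·g(x) = -2·x^4 + 8·x^2 - 4·x, leaving x^2 + 2·x + 1
The remainder r(x) = x^2 + 2·x + 1 ≠ 0 (and deg r < deg g), so g ∤ f, i.e. f ∉ (g).

Final answer: NO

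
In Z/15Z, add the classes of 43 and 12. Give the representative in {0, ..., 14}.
Reduce the summands first: 43 ≡ 13 (mod 15), so 43 + 12 ≡ 13 + 12 (mod 15). 13 + 12 = 25; 25 = 1·15 + 10, so (43 + 12) mod 15 = 10.

Final answer: 10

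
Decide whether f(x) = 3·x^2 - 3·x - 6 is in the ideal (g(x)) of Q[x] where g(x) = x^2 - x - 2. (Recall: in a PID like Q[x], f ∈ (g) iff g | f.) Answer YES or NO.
In Q[x] the ideal (g) consists of all multiples of g, so f ∈ (g) iff g | f, i.e. iff the remainder of f on division by g is 0. Divide f by g (g is monic, so eliminate the leading term of the running remainder at each step):
  leading term 3·x^2: subtract (3)·g(x) = 3·x^2 - 3·x - 6, leaving 0
The remainder is 0, so f(x) = g(x) · h(x) with h(x) = 3. Hence g | f, i.e. f ∈ (g).

Final answer: YES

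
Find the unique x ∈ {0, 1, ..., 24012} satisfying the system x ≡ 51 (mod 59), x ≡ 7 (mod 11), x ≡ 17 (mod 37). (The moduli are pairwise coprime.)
The moduli 59, 11, 37 are pairwise coprime, so by the CRT there is a unique solution mod 59·11·37 = 24013.
Solve by successive substitution. Start with x ≡ 51 (mod 59).
  Combine with x ≡ 7 (mod 11): write x = 51 + 59·t and require 51 + 59·t ≡ 7 (mod 11), i.e. 59·t ≡ 7 − 51 ≡ 0 (mod 11). Since 59^(−1) ≡ 3 (mod 11) (59 ≡ 4 (mod 11)), t ≡ 3·0 ≡ 0 (mod 11). So x ≡ 51 + 59·0 = 51 (mod 649).
  Combine with x ≡ 17 (mod 37): write x = 51 + 649·t and require 51 + 649·t ≡ 17 (mod 37), i.e. 649·t ≡ 17 − 51 ≡ 3 (mod 37). Since 649^(−1) ≡ 13 (mod 37) (649 ≡ 20 (mod 37)), t ≡ 13·3 ≡ 2 (mod 37). So x ≡ 51 + 649·2 = 1349 (mod 24013).
Unique solution in [0, 24013): x = 1349.

Final answer: x ≡ 1349 (mod 24013); the representative in [0, 24013) is 1349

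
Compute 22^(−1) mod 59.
22^(−1) ≡ 51 (mod 59)

Apply the extended Euclidean algorithm to (59, 22), tracking rows (r, s, t) with s·59 + t·22 = r. Each division r_prev = q·r_cur + r_new produces the new row as (previous row) − q·(current row):
  row A: (59, 1, 0)   [1·59 + 0·22 = 59]
  row B: (22, 0, 1)   [0·59 + 1·22 = 22]
  59 = 2·22 + 15   → row C = row A − 2·row B = (15, 1, −2)   [check: 1·59 − 2·22 = 15]
  22 = 1·15 + 7   → row D = row B − 1·row C = (7, −1, 3)   [check: −1·59 + 3·22 = 7]
  15 = 2·7 + 1   → row E = row C − 2·row D = (1, 3, −8)   [check: 3·59 − 8·22 = 1]
  7 = 7·1 + 0   → remainder 0, stop. gcd = 1 (last nonzero row E).
The gcd is 1, so 22 is invertible mod 59. The last nonzero row gives 3·59 − 8·22 = 1, so t = −8. So 22^(−1) ≡ −8 ≡ 51 (mod 59). Verify: 22 · 51 = 1122 ≡ 1 (mod 59). ✓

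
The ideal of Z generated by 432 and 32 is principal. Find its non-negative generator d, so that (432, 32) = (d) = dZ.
In the PID Z, (a, b) is generated by gcd(a, b). Compute gcd(432, 32) with the extended Euclidean algorithm, tracking rows (r, s, t) with s·432 + t·32 = r:
  row A: (432, 1, 0)   [1·432 + 0·32 = 432]
  row B: (32, 0, 1)   [0·432 + 1·32 = 32]
  432 = 13·32 + 16   → row C = row A − 13·row B = (16, 1, −13)   [check: 1·432 − 13·32 = 16]
  32 = 2·16 + 0   → remainder 0, stop. gcd = 16 (last nonzero row C).
So gcd(432, 32) = 16, with Bézout identity 1·432 − 13·32 = 16. Containment (⊇): the Bézout identity exhibits 16 as an element of (432, 32), giving (16) ⊆ (432, 32). Containment (⊆): since 16 | 432 and 16 | 32 (432 = 16·27, 32 = 16·2), every Z-linear combination of 432 and 32 is divisible by 16, so (432, 32) ⊆ (16). Therefore (432, 32) = (16), d = 16.

Final answer: (432, 32) = (16); d = 16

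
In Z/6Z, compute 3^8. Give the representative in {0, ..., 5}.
Use repeated squaring. Binary(8) = 1000. Walk through the bits of the exponent 8 left-to-right: at each bit after the leading one, square the running value, then multiply by 3 if the bit is 1 (always reducing mod 6):
  bit 1 = 1 (leading): start with 3.
  bit 2 = 0: square 3^2 = 9 ≡ 3 (mod 6).
  bit 3 = 0: square 3^2 = 9 ≡ 3 (mod 6).
  bit 4 = 0: square 3^2 = 9 ≡ 3 (mod 6).
Final value: 3^8 ≡ 3 (mod 6).

Final answer: 3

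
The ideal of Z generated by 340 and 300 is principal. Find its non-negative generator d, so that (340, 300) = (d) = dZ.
(340, 300) = (20); d = 20

In the PID Z, (a, b) is generated by gcd(a, b). Compute gcd(340, 300) with the extended Euclidean algorithm, tracking rows (r, s, t) with s·340 + t·300 = r:
  row A: (340, 1, 0)   [1·340 + 0·300 = 340]
  row B: (300, 0, 1)   [0·340 + 1·300 = 300]
  340 = 1·300 + 40   → row C = row A − 1·row B = (40, 1, −1)   [check: 1·340 − 1·300 = 40]
  300 = 7·40 + 20   → row D = row B − 7·row C = (20, −7, 8)   [check: −7·340 + 8·300 = 20]
  40 = 2·20 + 0   → remainder 0, stop. gcd = 20 (last nonzero row D).
So gcd(340, 300) = 20, with Bézout identity −7·340 + 8·300 = 20. Containment (⊇): the Bézout identity exhibits 20 as an element of (340, 300), giving (20) ⊆ (340, 300). Containment (⊆): since 20 | 340 and 20 | 300 (340 = 20·17, 300 = 20·15), every Z-linear combination of 340 and 300 is divisible by 20, so (340, 300) ⊆ (20). Therefore (340, 300) = (20), d = 20.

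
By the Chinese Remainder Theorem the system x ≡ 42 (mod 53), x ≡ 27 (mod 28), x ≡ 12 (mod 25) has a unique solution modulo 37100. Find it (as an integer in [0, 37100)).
The moduli 53, 28, 25 are pairwise coprime, so by the CRT there is a unique solution mod 53·28·25 = 37100.
Solve by successive substitution. Start with x ≡ 42 (mod 53).
  Combine with x ≡ 27 (mod 28): write x = 42 + 53·t and require 42 + 53·t ≡ 27 (mod 28), i.e. 53·t ≡ 27 − 42 ≡ 13 (mod 28). Since 53^(−1) ≡ 9 (mod 28) (53 ≡ 25 (mod 28)), t ≡ 9·13 ≡ 5 (mod 28). So x ≡ 42 + 53·5 = 307 (mod 1484).
  Combine with x ≡ 12 (mod 25): write x = 307 + 1484·t and require 307 + 1484·t ≡ 12 (mod 25), i.e. 1484·t ≡ 12 − 307 ≡ 5 (mod 25). Since 1484^(−1) ≡ 14 (mod 25) (1484 ≡ 9 (mod 25)), t ≡ 14·5 ≡ 20 (mod 25). So x ≡ 307 + 1484·20 = 29987 (mod 37100).
Unique solution in [0, 37100): x = 29987.

Final answer: x ≡ 29987 (mod 37100); the representative in [0, 37100) is 29987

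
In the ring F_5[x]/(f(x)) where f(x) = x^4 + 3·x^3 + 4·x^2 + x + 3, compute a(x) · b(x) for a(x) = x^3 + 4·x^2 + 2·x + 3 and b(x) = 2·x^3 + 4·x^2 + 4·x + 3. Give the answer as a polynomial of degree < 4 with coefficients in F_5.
Multiply as integer polynomials: a · b = 2·x^6 + 12·x^5 + 24·x^4 + 33·x^3 + 32·x^2 + 18·x + 9. Reducing coefficients mod 5: a · b ≡ 2·x^6 + 2·x^5 + 4·x^4 + 3·x^3 + 2·x^2 + 3·x + 4. Now divide by f(x) = x^4 + 3·x^3 + 4·x^2 + x + 3 in F_5[x], eliminating the leading term at each step:
  leading term 2·x^6: subtract (2·x^2)·f(x) = 2·x^6 + x^5 + 3·x^4 + 2·x^3 + x^2, leaving x^5 + x^4 + x^3 + x^2 + 3·x + 4 (coefficients mod 5)
  leading term x^5: subtract (x)·f(x) = x^5 + 3·x^4 + 4·x^3 + x^2 + 3·x, leaving 3·x^4 + 2·x^3 + 4 (coefficients mod 5)
  leading term 3·x^4: subtract (3)·f(x) = 3·x^4 + 4·x^3 + 2·x^2 + 3·x + 4, leaving 3·x^3 + 3·x^2 + 2·x (coefficients mod 5)
The degree is now < 4, so this is the remainder. Hence a · b ≡ 3·x^3 + 3·x^2 + 2·x in F_5[x]/(f).

Final answer: a · b ≡ 3·x^3 + 3·x^2 + 2·x (mod f(x))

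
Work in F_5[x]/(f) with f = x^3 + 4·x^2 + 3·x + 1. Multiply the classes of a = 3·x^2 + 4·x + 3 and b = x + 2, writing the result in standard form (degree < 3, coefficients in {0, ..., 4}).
Multiply as integer polynomials: a · b = 3·x^3 + 10·x^2 + 11·x + 6. Reducing coefficients mod 5: a · b ≡ 3·x^3 + x + 1. Now divide by f(x) = x^3 + 4·x^2 + 3·x + 1 in F_5[x], eliminating the leading term at each step:
  leading term 3·x^3: subtract (3)·f(x) = 3·x^3 + 2·x^2 + 4·x + 3, leaving 3·x^2 + 2·x + 3 (coefficients mod 5)
The degree is now < 3, so this is the remainder. Hence a · b ≡ 3·x^2 + 2·x + 3 in F_5[x]/(f).

Final answer: a · b ≡ 3·x^2 + 2·x + 3 (mod f(x))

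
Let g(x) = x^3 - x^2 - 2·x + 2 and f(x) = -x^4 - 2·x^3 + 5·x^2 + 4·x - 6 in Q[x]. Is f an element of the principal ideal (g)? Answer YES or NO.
YES

In Q[x] the ideal (g) consists of all multiples of g, so f ∈ (g) iff g | f, i.e. iff the remainder of f on division by g is 0. Divide f by g (g is monic, so eliminate the leading term of the running remainder at each step):
  leading term -x^4: subtract (-x)·g(x) = -x^4 + x^3 + 2·x^2 - 2·x, leaving -3·x^3 + 3·x^2 + 6·x - 6
  leading term -3·x^3: subtract (-3)·g(x) = -3·x^3 + 3·x^2 + 6·x - 6, leaving 0
The remainder is 0, so f(x) = g(x) · h(x) with h(x) = -x - 3. Hence g | f, i.e. f ∈ (g).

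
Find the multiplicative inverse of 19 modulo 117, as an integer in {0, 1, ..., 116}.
Apply the extended Euclidean algorithm to (117, 19), tracking rows (r, s, t) with s·117 + t·19 = r. Each division r_prev = q·r_cur + r_new produces the new row as (previous row) − q·(current row):
  row A: (117, 1, 0)   [1·117 + 0·19 = 117]
  row B: (19, 0, 1)   [0·117 + 1·19 = 19]
  117 = 6·19 + 3   → row C = row A − 6·row B = (3, 1, −6)   [check: 1·117 − 6·19 = 3]
  19 = 6·3 + 1   → row D = row B − 6·row C = (1, −6, 37)   [check: −6·117 + 37·19 = 1]
  3 = 3·1 + 0   → remainder 0, stop. gcd = 1 (last nonzero row D).
The gcd is 1, so 19 is invertible mod 117. The last nonzero row gives −6·117 + 37·19 = 1, so t = 37. So 19^(−1) ≡ 37 (mod 117). Verify: 19 · 37 = 703 ≡ 1 (mod 117). ✓

Final answer: 19^(−1) ≡ 37 (mod 117)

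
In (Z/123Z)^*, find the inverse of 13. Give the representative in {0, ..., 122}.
13^(−1) ≡ 19 (mod 123)

Apply the extended Euclidean algorithm to (123, 13), tracking rows (r, s, t) with s·123 + t·13 = r. Each division r_prev = q·r_cur + r_new produces the new row as (previous row) − q·(current row):
  row A: (123, 1, 0)   [1·123 + 0·13 = 123]
  row B: (13, 0, 1)   [0·123 + 1·13 = 13]
  123 = 9·13 + 6   → row C = row A − 9·row B = (6, 1, −9)   [check: 1·123 − 9·13 = 6]
  13 = 2·6 + 1   → row D = row B − 2·row C = (1, −2, 19)   [check: −2·123 + 19·13 = 1]
  6 = 6·1 + 0   → remainder 0, stop. gcd = 1 (last nonzero row D).
The gcd is 1, so 13 is invertible mod 123. The last nonzero row gives −2·123 + 19·13 = 1, so t = 19. So 13^(−1) ≡ 19 (mod 123). Verify: 13 · 19 = 247 ≡ 1 (mod 123). ✓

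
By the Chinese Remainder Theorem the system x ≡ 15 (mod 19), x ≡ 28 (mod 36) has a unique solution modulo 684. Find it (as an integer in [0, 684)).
x ≡ 604 (mod 684); the representative in [0, 684) is 604

The moduli 19, 36 are pairwise coprime, so by the CRT there is a unique solution mod 19·36 = 684.
Solve by successive substitution. Start with x ≡ 15 (mod 19).
  Combine with x ≡ 28 (mod 36): write x = 15 + 19·t and require 15 + 19·t ≡ 28 (mod 36), i.e. 19·t ≡ 28 − 15 ≡ 13 (mod 36). Since 19^(−1) ≡ 19 (mod 36), t ≡ 19·13 ≡ 31 (mod 36). So x ≡ 15 + 19·31 = 604 (mod 684).
Unique solution in [0, 684): x = 604.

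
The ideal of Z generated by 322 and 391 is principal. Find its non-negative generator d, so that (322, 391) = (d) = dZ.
(322, 391) = (23); d = 23

In the PID Z, (a, b) is generated by gcd(a, b). Compute gcd(391, 322) with the extended Euclidean algorithm, tracking rows (r, s, t) with s·391 + t·322 = r:
  row A: (391, 1, 0)   [1·391 + 0·322 = 391]
  row B: (322, 0, 1)   [0·391 + 1·322 = 322]
  391 = 1·322 + 69   → row C = row A − 1·row B = (69, 1, −1)   [check: 1·391 − 1·322 = 69]
  322 = 4·69 + 46   → row D = row B − 4·row C = (46, −4, 5)   [check: −4·391 + 5·322 = 46]
  69 = 1·46 + 23   → row E = row C − 1·row D = (23, 5, −6)   [check: 5·391 − 6·322 = 23]
  46 = 2·23 + 0   → remainder 0, stop. gcd = 23 (last nonzero row E).
So gcd(322, 391) = 23, with Bézout identity 5·391 − 6·322 = 23. Containment (⊇): the Bézout identity exhibits 23 as an element of (322, 391), giving (23) ⊆ (322, 391). Containment (⊆): since 23 | 322 and 23 | 391 (322 = 23·14, 391 = 23·17), every Z-linear combination of 322 and 391 is divisible by 23, so (322, 391) ⊆ (23). Therefore (322, 391) = (23), d = 23.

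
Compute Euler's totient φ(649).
φ is multiplicative, with φ(p^e) = p^e − p^(e−1). Factorise 649 = 11 · 59. Then
  φ(649) = (11 − 1) · (59 − 1) = 10 · 58 = 580.

Final answer: φ(649) = 580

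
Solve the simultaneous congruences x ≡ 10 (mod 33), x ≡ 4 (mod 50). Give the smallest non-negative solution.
The moduli 33, 50 are pairwise coprime, so by the CRT there is a unique solution mod 33·50 = 1650.
Solve by successive substitution. Start with x ≡ 10 (mod 33).
  Combine with x ≡ 4 (mod 50): write x = 10 + 33·t and require 10 + 33·t ≡ 4 (mod 50), i.e. 33·t ≡ 4 − 10 ≡ 44 (mod 50). Since 33^(−1) ≡ 47 (mod 50), t ≡ 47·44 ≡ 18 (mod 50). So x ≡ 10 + 33·18 = 604 (mod 1650).
Unique solution in [0, 1650): x = 604.

Final answer: x ≡ 604 (mod 1650); the representative in [0, 1650) is 604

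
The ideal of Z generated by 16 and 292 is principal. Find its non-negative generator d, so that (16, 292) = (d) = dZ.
In the PID Z, (a, b) is generated by gcd(a, b). Compute gcd(292, 16) with the extended Euclidean algorithm, tracking rows (r, s, t) with s·292 + t·16 = r:
  row A: (292, 1, 0)   [1·292 + 0·16 = 292]
  row B: (16, 0, 1)   [0·292 + 1·16 = 16]
  292 = 18·16 + 4   → row C = row A − 18·row B = (4, 1, −18)   [check: 1·292 − 18·16 = 4]
  16 = 4·4 + 0   → remainder 0, stop. gcd = 4 (last nonzero row C).
So gcd(16, 292) = 4, with Bézout identity 1·292 − 18·16 = 4. Containment (⊇): the Bézout identity exhibits 4 as an element of (16, 292), giving (4) ⊆ (16, 292). Containment (⊆): since 4 | 16 and 4 | 292 (16 = 4·4, 292 = 4·73), every Z-linear combination of 16 and 292 is divisible by 4, so (16, 292) ⊆ (4). Therefore (16, 292) = (4), d = 4.

Final answer: (16, 292) = (4); d = 4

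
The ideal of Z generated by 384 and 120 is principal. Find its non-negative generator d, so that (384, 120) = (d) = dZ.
In the PID Z, (a, b) is generated by gcd(a, b). Compute gcd(384, 120) with the extended Euclidean algorithm, tracking rows (r, s, t) with s·384 + t·120 = r:
  row A: (384, 1, 0)   [1·384 + 0·120 = 384]
  row B: (120, 0, 1)   [0·384 + 1·120 = 120]
  384 = 3·120 + 24   → row C = row A − 3·row B = (24, 1, −3)   [check: 1·384 − 3·120 = 24]
  120 = 5·24 + 0   → remainder 0, stop. gcd = 24 (last nonzero row C).
So gcd(384, 120) = 24, with Bézout identity 1·384 − 3·120 = 24. Containment (⊇): the Bézout identity exhibits 24 as an element of (384, 120), giving (24) ⊆ (384, 120). Containment (⊆): since 24 | 384 and 24 | 120 (384 = 24·16, 120 = 24·5), every Z-linear combination of 384 and 120 is divisible by 24, so (384, 120) ⊆ (24). Therefore (384, 120) = (24), d = 24.

Final answer: (384, 120) = (24); d = 24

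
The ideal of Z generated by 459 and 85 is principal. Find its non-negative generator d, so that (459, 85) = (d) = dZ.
In the PID Z, (a, b) is generated by gcd(a, b). Compute gcd(459, 85) with the extended Euclidean algorithm, tracking rows (r, s, t) with s·459 + t·85 = r:
  row A: (459, 1, 0)   [1·459 + 0·85 = 459]
  row B: (85, 0, 1)   [0·459 + 1·85 = 85]
  459 = 5·85 + 34   → row C = row A − 5·row B = (34, 1, −5)   [check: 1·459 − 5·85 = 34]
  85 = 2·34 + 17   → row D = row B − 2·row C = (17, −2, 11)   [check: −2·459 + 11·85 = 17]
  34 = 2·17 + 0   → remainder 0, stop. gcd = 17 (last nonzero row D).
So gcd(459, 85) = 17, with Bézout identity −2·459 + 11·85 = 17. Containment (⊇): the Bézout identity exhibits 17 as an element of (459, 85), giving (17) ⊆ (459, 85). Containment (⊆): since 17 | 459 and 17 | 85 (459 = 17·27, 85 = 17·5), every Z-linear combination of 459 and 85 is divisible by 17, so (459, 85) ⊆ (17). Therefore (459, 85) = (17), d = 17.

Final answer: (459, 85) = (17); d = 17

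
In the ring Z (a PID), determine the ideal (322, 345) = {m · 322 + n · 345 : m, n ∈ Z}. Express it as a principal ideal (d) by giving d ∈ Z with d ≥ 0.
In the PID Z, (a, b) is generated by gcd(a, b). Compute gcd(345, 322) with the extended Euclidean algorithm, tracking rows (r, s, t) with s·345 + t·322 = r:
  row A: (345, 1, 0)   [1·345 + 0·322 = 345]
  row B: (322, 0, 1)   [0·345 + 1·322 = 322]
  345 = 1·322 + 23   → row C = row A − 1·row B = (23, 1, −1)   [check: 1·345 − 1·322 = 23]
  322 = 14·23 + 0   → remainder 0, stop. gcd = 23 (last nonzero row C).
So gcd(322, 345) = 23, with Bézout identity 1·345 − 1·322 = 23. Containment (⊇): the Bézout identity exhibits 23 as an element of (322, 345), giving (23) ⊆ (322, 345). Containment (⊆): since 23 | 322 and 23 | 345 (322 = 23·14, 345 = 23·15), every Z-linear combination of 322 and 345 is divisible by 23, so (322, 345) ⊆ (23). Therefore (322, 345) = (23), d = 23.

Final answer: (322, 345) = (23); d = 23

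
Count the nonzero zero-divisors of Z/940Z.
In Z/940Z each nonzero element is either a unit (gcd with 940 is 1) or a zero-divisor (gcd > 1). The number of units is φ(940): factorise 940 = 2^2 · 5 · 47, so φ(940) = (2^2 − 2^1) · (5 − 1) · (47 − 1) = 2 · 4 · 46 = 368. The nonzero elements number 940 − 1 = 939. Hence the nonzero zero-divisors number 939 − 368 = 571.

Final answer: Z/940Z has 571 nonzero zero-divisors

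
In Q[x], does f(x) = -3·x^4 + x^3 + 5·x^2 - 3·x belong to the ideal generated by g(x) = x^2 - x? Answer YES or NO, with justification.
YES

In Q[x] the ideal (g) consists of all multiples of g, so f ∈ (g) iff g | f, i.e. iff the remainder of f on division by g is 0. Divide f by g (g is monic, so eliminate the leading term of the running remainder at each step):
  leading term -3·x^4: subtract (-3·x^2)·g(x) = -3·x^4 + 3·x^3, leaving -2·x^3 + 5·x^2 - 3·x
  leading term -2·x^3: subtract (-2·x)·g(x) = -2·x^3 + 2·x^2, leaving 3·x^2 - 3·x
  leading term 3·x^2: subtract (3)·g(x) = 3·x^2 - 3·x, leaving 0
The remainder is 0, so f(x) = g(x) · h(x) with h(x) = -3·x^2 - 2·x + 3. Hence g | f, i.e. f ∈ (g).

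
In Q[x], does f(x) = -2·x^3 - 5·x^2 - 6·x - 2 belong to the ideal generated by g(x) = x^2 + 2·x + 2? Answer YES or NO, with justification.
YES

In Q[x] the ideal (g) consists of all multiples of g, so f ∈ (g) iff g | f, i.e. iff the remainder of f on division by g is 0. Divide f by g (g is monic, so eliminate the leading term of the running remainder at each step):
  leading term -2·x^3: subtract (-2·x)·g(x) = -2·x^3 - 4·x^2 - 4·x, leaving -x^2 - 2·x - 2
  leading term -x^2: subtract (-1)·g(x) = -x^2 - 2·x - 2, leaving 0
The remainder is 0, so f(x) = g(x) · h(x) with h(x) = -2·x - 1. Hence g | f, i.e. f ∈ (g).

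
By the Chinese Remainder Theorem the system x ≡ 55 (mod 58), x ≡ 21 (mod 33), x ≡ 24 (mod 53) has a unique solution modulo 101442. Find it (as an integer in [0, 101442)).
x ≡ 13221 (mod 101442); the representative in [0, 101442) is 13221

The moduli 58, 33, 53 are pairwise coprime, so by the CRT there is a unique solution mod 58·33·53 = 101442.
Solve by successive substitution. Start with x ≡ 55 (mod 58).
  Combine with x ≡ 21 (mod 33): write x = 55 + 58·t and require 55 + 58·t ≡ 21 (mod 33), i.e. 58·t ≡ 21 − 55 ≡ 32 (mod 33). Since 58^(−1) ≡ 4 (mod 33) (58 ≡ 25 (mod 33)), t ≡ 4·32 ≡ 29 (mod 33). So x ≡ 55 + 58·29 = 1737 (mod 1914).
  Combine with x ≡ 24 (mod 53): write x = 1737 + 1914·t and require 1737 + 1914·t ≡ 24 (mod 53), i.e. 1914·t ≡ 24 − 1737 ≡ 36 (mod 53). Since 1914^(−1) ≡ 9 (mod 53) (1914 ≡ 6 (mod 53)), t ≡ 9·36 ≡ 6 (mod 53). So x ≡ 1737 + 1914·6 = 13221 (mod 101442).
Unique solution in [0, 101442): x = 13221.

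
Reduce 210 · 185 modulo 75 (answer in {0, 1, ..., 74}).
Reduce the factors first: 210 ≡ 60, 185 ≡ 35 (mod 75), so 210 · 185 ≡ 60 · 35 (mod 75). 60 · 35 = 2100. Dividing by 75: 2100 = 28·75 + 0. So (210 · 185) mod 75 = 0.

Final answer: 0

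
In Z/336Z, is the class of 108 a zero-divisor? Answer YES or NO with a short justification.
gcd(108, 336) = 12 > 1, so 108 is not a unit in Z/336Z. In Z/nZ every nonzero non-unit is a zero-divisor: explicitly, take b = 336/gcd = 28 ≠ 0 (mod 336); then 108·28 = 3024 = 9·336, i.e. 108·28 ≡ 0 (mod 336). So 108 is a zero-divisor.

Final answer: YES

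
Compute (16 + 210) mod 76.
Reduce the summands first: 210 ≡ 58 (mod 76), so 16 + 210 ≡ 16 + 58 (mod 76). 16 + 58 = 74; 74 = 0·76 + 74, so (16 + 210) mod 76 = 74.

Final answer: 74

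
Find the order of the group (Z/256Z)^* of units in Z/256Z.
(Z/256Z)^* consists of the classes a with gcd(a, 256) = 1, so its order is φ(256). φ is multiplicative, with φ(p^e) = p^e − p^(e−1). Factorise 256 = 2^8. Then
  φ(256) = (2^8 − 2^7) = 128 = 128.
Thus |(Z/256Z)^*| = 128.

Final answer: |(Z/256Z)^*| = 128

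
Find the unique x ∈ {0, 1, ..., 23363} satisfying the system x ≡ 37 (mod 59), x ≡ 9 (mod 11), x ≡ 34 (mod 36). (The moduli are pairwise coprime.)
x ≡ 8710 (mod 23364); the representative in [0, 23364) is 8710

The moduli 59, 11, 36 are pairwise coprime, so by the CRT there is a unique solution mod 59·11·36 = 23364.
Solve by successive substitution. Start with x ≡ 37 (mod 59).
  Combine with x ≡ 9 (mod 11): write x = 37 + 59·t and require 37 + 59·t ≡ 9 (mod 11), i.e. 59·t ≡ 9 − 37 ≡ 5 (mod 11). Since 59^(−1) ≡ 3 (mod 11) (59 ≡ 4 (mod 11)), t ≡ 3·5 ≡ 4 (mod 11). So x ≡ 37 + 59·4 = 273 (mod 649).
  Combine with x ≡ 34 (mod 36): write x = 273 + 649·t and require 273 + 649·t ≡ 34 (mod 36), i.e. 649·t ≡ 34 − 273 ≡ 13 (mod 36). Since 649^(−1) ≡ 1 (mod 36) (649 ≡ 1 (mod 36)), t ≡ 1·13 ≡ 13 (mod 36). So x ≡ 273 + 649·13 = 8710 (mod 23364).
Unique solution in [0, 23364): x = 8710.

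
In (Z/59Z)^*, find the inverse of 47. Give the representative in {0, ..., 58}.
47^(−1) ≡ 54 (mod 59)

Apply the extended Euclidean algorithm to (59, 47), tracking rows (r, s, t) with s·59 + t·47 = r. Each division r_prev = q·r_cur + r_new produces the new row as (previous row) − q·(current row):
  row A: (59, 1, 0)   [1·59 + 0·47 = 59]
  row B: (47, 0, 1)   [0·59 + 1·47 = 47]
  59 = 1·47 + 12   → row C = row A − 1·row B = (12, 1, −1)   [check: 1·59 − 1·47 = 12]
  47 = 3·12 + 11   → row D = row B − 3·row C = (11, −3, 4)   [check: −3·59 + 4·47 = 11]
  12 = 1·11 + 1   → row E = row C − 1·row D = (1, 4, −5)   [check: 4·59 − 5·47 = 1]
  11 = 11·1 + 0   → remainder 0, stop. gcd = 1 (last nonzero row E).
The gcd is 1, so 47 is invertible mod 59. The last nonzero row gives 4·59 − 5·47 = 1, so t = −5. So 47^(−1) ≡ −5 ≡ 54 (mod 59). Verify: 47 · 54 = 2538 ≡ 1 (mod 59). ✓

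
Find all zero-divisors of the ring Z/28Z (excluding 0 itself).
An element a ∈ Z/28Z (with a ≠ 0) is a zero-divisor iff gcd(a, 28) > 1 (because a is a unit precisely when gcd(a, n) = 1, and in Z/nZ every nonzero, non-unit element is a zero-divisor). Scan a = 1, ..., 27 and keep those with gcd(a, 28) > 1:
  gcd(2, 28) = 2, gcd(4, 28) = 4, gcd(6, 28) = 2, gcd(7, 28) = 7, gcd(8, 28) = 4, gcd(10, 28) = 2, gcd(12, 28) = 4, gcd(14, 28) = 14, gcd(16, 28) = 4, gcd(18, 28) = 2, gcd(20, 28) = 4, gcd(21, 28) = 7, gcd(22, 28) = 2, gcd(24, 28) = 4, gcd(26, 28) = 2.
All other a ∈ {1, ..., 27} have gcd(a, 28) = 1 and are units. So the nonzero zero-divisors are exactly the 15 values of a appearing in this scan.

Final answer: nonzero zero-divisors of Z/28Z = {2, 4, 6, 7, 8, 10, 12, 14, 16, 18, 20, 21, 22, 24, 26}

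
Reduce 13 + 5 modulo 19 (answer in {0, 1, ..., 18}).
18

Both summands are already reduced mod 19. 13 + 5 = 18; 18 = 0·19 + 18, so (13 + 5) mod 19 = 18.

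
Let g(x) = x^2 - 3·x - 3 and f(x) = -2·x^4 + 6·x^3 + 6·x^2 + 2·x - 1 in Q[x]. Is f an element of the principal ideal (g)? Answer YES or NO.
NO

In Q[x] the ideal (g) consists of all multiples of g, so f ∈ (g) iff g | f, i.e. iff the remainder of f on division by g is 0. Divide f by g (g is monic, so eliminate the leading term of the running remainder at each step):
  leading term -2·x^4: subtract (-2·x^2)·g(x) = -2·x^4 + 6·x^3 + 6·x^2, leaving 2·x - 1
The remainder r(x) = 2·x - 1 ≠ 0 (and deg r < deg g), so g ∤ f, i.e. f ∉ (g).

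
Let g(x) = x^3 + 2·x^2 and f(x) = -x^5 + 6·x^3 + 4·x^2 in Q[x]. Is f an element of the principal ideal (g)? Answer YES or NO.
YES

In Q[x] the ideal (g) consists of all multiples of g, so f ∈ (g) iff g | f, i.e. iff the remainder of f on division by g is 0. Divide f by g (g is monic, so eliminate the leading term of the running remainder at each step):
  leading term -x^5: subtract (-x^2)·g(x) = -x^5 - 2·x^4, leaving 2·x^4 + 6·x^3 + 4·x^2
  leading term 2·x^4: subtract (2·x)·g(x) = 2·x^4 + 4·x^3, leaving 2·x^3 + 4·x^2
  leading term 2·x^3: subtract (2)·g(x) = 2·x^3 + 4·x^2, leaving 0
The remainder is 0, so f(x) = g(x) · h(x) with h(x) = -x^2 + 2·x + 2. Hence g | f, i.e. f ∈ (g).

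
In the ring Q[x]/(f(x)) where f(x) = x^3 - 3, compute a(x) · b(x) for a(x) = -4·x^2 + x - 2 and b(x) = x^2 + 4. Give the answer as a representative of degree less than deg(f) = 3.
First multiply in Q[x] without reducing: a · b = -4·x^4 + x^3 - 18·x^2 + 4·x - 8. Now divide by f(x) = x^3 - 3, eliminating the leading term at each step:
  leading term -4·x^4: subtract (-4·x)·f(x) = -4·x^4 + 12·x, leaving x^3 - 18·x^2 - 8·x - 8
  leading term x^3: subtract (1)·f(x) = x^3 - 3, leaving -18·x^2 - 8·x - 5
The degree is now < 3, so this is the remainder. Hence a · b ≡ -18·x^2 - 8·x - 5 in Q[x]/(f).

Final answer: a · b ≡ -18·x^2 - 8·x - 5 (mod f(x))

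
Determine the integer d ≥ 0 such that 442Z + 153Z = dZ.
(442, 153) = (17); d = 17

In the PID Z, (a, b) is generated by gcd(a, b). Compute gcd(442, 153) with the extended Euclidean algorithm, tracking rows (r, s, t) with s·442 + t·153 = r:
  row A: (442, 1, 0)   [1·442 + 0·153 = 442]
  row B: (153, 0, 1)   [0·442 + 1·153 = 153]
  442 = 2·153 + 136   → row C = row A − 2·row B = (136, 1, −2)   [check: 1·442 − 2·153 = 136]
  153 = 1·136 + 17   → row D = row B − 1·row C = (17, −1, 3)   [check: −1·442 + 3·153 = 17]
  136 = 8·17 + 0   → remainder 0, stop. gcd = 17 (last nonzero row D).
So gcd(442, 153) = 17, with Bézout identity −1·442 + 3·153 = 17. Containment (⊇): the Bézout identity exhibits 17 as an element of (442, 153), giving (17) ⊆ (442, 153). Containment (⊆): since 17 | 442 and 17 | 153 (442 = 17·26, 153 = 17·9), every Z-linear combination of 442 and 153 is divisible by 17, so (442, 153) ⊆ (17). Therefore (442, 153) = (17), d = 17.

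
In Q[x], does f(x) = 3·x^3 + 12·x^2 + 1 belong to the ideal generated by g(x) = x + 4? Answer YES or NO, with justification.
NO

In Q[x] the ideal (g) consists of all multiples of g, so f ∈ (g) iff g | f, i.e. iff the remainder of f on division by g is 0. Divide f by g (g is monic, so eliminate the leading term of the running remainder at each step):
  leading term 3·x^3: subtract (3·x^2)·g(x) = 3·x^3 + 12·x^2, leaving 1
The remainder r(x) = 1 ≠ 0 (and deg r < deg g), so g ∤ f, i.e. f ∉ (g).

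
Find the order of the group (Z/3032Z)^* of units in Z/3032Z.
(Z/3032Z)^* consists of the classes a with gcd(a, 3032) = 1, so its order is φ(3032). φ is multiplicative, with φ(p^e) = p^e − p^(e−1). Factorise 3032 = 2^3 · 379. Then
  φ(3032) = (2^3 − 2^2) · (379 − 1) = 4 · 378 = 1512.
Thus |(Z/3032Z)^*| = 1512.

Final answer: |(Z/3032Z)^*| = 1512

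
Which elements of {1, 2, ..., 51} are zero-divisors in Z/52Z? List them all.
An element a ∈ Z/52Z (with a ≠ 0) is a zero-divisor iff gcd(a, 52) > 1 (because a is a unit precisely when gcd(a, n) = 1, and in Z/nZ every nonzero, non-unit element is a zero-divisor). Scan a = 1, ..., 51 and keep those with gcd(a, 52) > 1:
  gcd(2, 52) = 2, gcd(4, 52) = 4, gcd(6, 52) = 2, gcd(8, 52) = 4, gcd(10, 52) = 2, gcd(12, 52) = 4, gcd(13, 52) = 13, gcd(14, 52) = 2, gcd(16, 52) = 4, gcd(18, 52) = 2, gcd(20, 52) = 4, gcd(22, 52) = 2, gcd(24, 52) = 4, gcd(26, 52) = 26, gcd(28, 52) = 4, gcd(30, 52) = 2, gcd(32, 52) = 4, gcd(34, 52) = 2, gcd(36, 52) = 4, gcd(38, 52) = 2, gcd(39, 52) = 13, gcd(40, 52) = 4, gcd(42, 52) = 2, gcd(44, 52) = 4, gcd(46, 52) = 2, gcd(48, 52) = 4, gcd(50, 52) = 2.
All other a ∈ {1, ..., 51} have gcd(a, 52) = 1 and are units. So the nonzero zero-divisors are exactly the 27 values of a appearing in this scan.

Final answer: nonzero zero-divisors of Z/52Z = {2, 4, 6, 8, 10, 12, 13, 14, 16, 18, 20, 22, 24, 26, 28, 30, 32, 34, 36, 38, 39, 40, 42, 44, 46, 48, 50}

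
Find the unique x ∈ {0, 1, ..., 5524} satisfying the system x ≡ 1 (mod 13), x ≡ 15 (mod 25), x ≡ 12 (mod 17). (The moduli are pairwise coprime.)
The moduli 13, 25, 17 are pairwise coprime, so by the CRT there is a unique solution mod 13·25·17 = 5525.
Solve by successive substitution. Start with x ≡ 1 (mod 13).
  Combine with x ≡ 15 (mod 25): write x = 1 + 13·t and require 1 + 13·t ≡ 15 (mod 25), i.e. 13·t ≡ 15 − 1 ≡ 14 (mod 25). Since 13^(−1) ≡ 2 (mod 25), t ≡ 2·14 ≡ 3 (mod 25). So x ≡ 1 + 13·3 = 40 (mod 325).
  Combine with x ≡ 12 (mod 17): write x = 40 + 325·t and require 40 + 325·t ≡ 12 (mod 17), i.e. 325·t ≡ 12 − 40 ≡ 6 (mod 17). Since 325^(−1) ≡ 9 (mod 17) (325 ≡ 2 (mod 17)), t ≡ 9·6 ≡ 3 (mod 17). So x ≡ 40 + 325·3 = 1015 (mod 5525).
Unique solution in [0, 5525): x = 1015.

Final answer: x ≡ 1015 (mod 5525); the representative in [0, 5525) is 1015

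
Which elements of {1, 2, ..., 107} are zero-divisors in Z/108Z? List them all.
An element a ∈ Z/108Z (with a ≠ 0) is a zero-divisor iff gcd(a, 108) > 1 (because a is a unit precisely when gcd(a, n) = 1, and in Z/nZ every nonzero, non-unit element is a zero-divisor). Scan a = 1, ..., 107 and keep those with gcd(a, 108) > 1:
  gcd(2, 108) = 2, gcd(3, 108) = 3, gcd(4, 108) = 4, gcd(6, 108) = 6, gcd(8, 108) = 4, gcd(9, 108) = 9, gcd(10, 108) = 2, gcd(12, 108) = 12, gcd(14, 108) = 2, gcd(15, 108) = 3, gcd(16, 108) = 4, gcd(18, 108) = 18, gcd(20, 108) = 4, gcd(21, 108) = 3, gcd(22, 108) = 2, gcd(24, 108) = 12, gcd(26, 108) = 2, gcd(27, 108) = 27, gcd(28, 108) = 4, gcd(30, 108) = 6, gcd(32, 108) = 4, gcd(33, 108) = 3, gcd(34, 108) = 2, gcd(36, 108) = 36, gcd(38, 108) = 2, gcd(39, 108) = 3, gcd(40, 108) = 4, gcd(42, 108) = 6, gcd(44, 108) = 4, gcd(45, 108) = 9, gcd(46, 108) = 2, gcd(48, 108) = 12, gcd(50, 108) = 2, gcd(51, 108) = 3, gcd(52, 108) = 4, gcd(54, 108) = 54, gcd(56, 108) = 4, gcd(57, 108) = 3, gcd(58, 108) = 2, gcd(60, 108) = 12, gcd(62, 108) = 2, gcd(63, 108) = 9, gcd(64, 108) = 4, gcd(66, 108) = 6, gcd(68, 108) = 4, gcd(69, 108) = 3, gcd(70, 108) = 2, gcd(72, 108) = 36, gcd(74, 108) = 2, gcd(75, 108) = 3, gcd(76, 108) = 4, gcd(78, 108) = 6, gcd(80, 108) = 4, gcd(81, 108) = 27, gcd(82, 108) = 2, gcd(84, 108) = 12, gcd(86, 108) = 2, gcd(87, 108) = 3, gcd(88, 108) = 4, gcd(90, 108) = 18, gcd(92, 108) = 4, gcd(93, 108) = 3, gcd(94, 108) = 2, gcd(96, 108) = 12, gcd(98, 108) = 2, gcd(99, 108) = 9, gcd(100, 108) = 4, gcd(102, 108) = 6, gcd(104, 108) = 4, gcd(105, 108) = 3, gcd(106, 108) = 2.
All other a ∈ {1, ..., 107} have gcd(a, 108) = 1 and are units. So the nonzero zero-divisors are exactly the 71 values of a appearing in this scan.

Final answer: nonzero zero-divisors of Z/108Z = {2, 3, 4, 6, 8, 9, 10, 12, 14, 15, 16, 18, 20, 21, 22, 24, 26, 27, 28, 30, 32, 33, 34, 36, 38, 39, 40, 42, 44, 45, 46, 48, 50, 51, 52, 54, 56, 57, 58, 60, 62, 63, 64, 66, 68, 69, 70, 72, 74, 75, 76, 78, 80, 81, 82, 84, 86, 87, 88, 90, 92, 93, 94, 96, 98, 99, 100, 102, 104, 105, 106}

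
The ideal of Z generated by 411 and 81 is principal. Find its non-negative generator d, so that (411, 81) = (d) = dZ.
(411, 81) = (3); d = 3

In the PID Z, (a, b) is generated by gcd(a, b). Compute gcd(411, 81) with the extended Euclidean algorithm, tracking rows (r, s, t) with s·411 + t·81 = r:
  row A: (411, 1, 0)   [1·411 + 0·81 = 411]
  row B: (81, 0, 1)   [0·411 + 1·81 = 81]
  411 = 5·81 + 6   → row C = row A − 5·row B = (6, 1, −5)   [check: 1·411 − 5·81 = 6]
  81 = 13·6 + 3   → row D = row B − 13·row C = (3, −13, 66)   [check: −13·411 + 66·81 = 3]
  6 = 2·3 + 0   → remainder 0, stop. gcd = 3 (last nonzero row D).
So gcd(411, 81) = 3, with Bézout identity −13·411 + 66·81 = 3. Containment (⊇): the Bézout identity exhibits 3 as an element of (411, 81), giving (3) ⊆ (411, 81). Containment (⊆): since 3 | 411 and 3 | 81 (411 = 3·137, 81 = 3·27), every Z-linear combination of 411 and 81 is divisible by 3, so (411, 81) ⊆ (3). Therefore (411, 81) = (3), d = 3.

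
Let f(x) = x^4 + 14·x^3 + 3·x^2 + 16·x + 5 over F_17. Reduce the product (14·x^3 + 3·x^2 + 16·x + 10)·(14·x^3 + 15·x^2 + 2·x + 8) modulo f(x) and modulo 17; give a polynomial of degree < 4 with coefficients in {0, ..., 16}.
a · b ≡ 16·x^3 + 9·x^2 + 13·x + 2 (mod f(x))

Multiply as integer polynomials: a · b = 196·x^6 + 252·x^5 + 297·x^4 + 498·x^3 + 206·x^2 + 148·x + 80. Reducing coefficients mod 17: a · b ≡ 9·x^6 + 14·x^5 + 8·x^4 + 5·x^3 + 2·x^2 + 12·x + 12. Now divide by f(x) = x^4 + 14·x^3 + 3·x^2 + 16·x + 5 in F_17[x], eliminating the leading term at each step:
  leading term 9·x^6: subtract (9·x^2)·f(x) = 9·x^6 + 7·x^5 + 10·x^4 + 8·x^3 + 11·x^2, leaving 7·x^5 + 15·x^4 + 14·x^3 + 8·x^2 + 12·x + 12 (coefficients mod 17)
  leading term 7·x^5: subtract (7·x)·f(x) = 7·x^5 + 13·x^4 + 4·x^3 + 10·x^2 + x, leaving 2·x^4 + 10·x^3 + 15·x^2 + 11·x + 12 (coefficients mod 17)
  leading term 2·x^4: subtract (2)·f(x) = 2·x^4 + 11·x^3 + 6·x^2 + 15·x + 10, leaving 16·x^3 + 9·x^2 + 13·x + 2 (coefficients mod 17)
The degree is now < 4, so this is the remainder. Hence a · b ≡ 16·x^3 + 9·x^2 + 13·x + 2 in F_17[x]/(f).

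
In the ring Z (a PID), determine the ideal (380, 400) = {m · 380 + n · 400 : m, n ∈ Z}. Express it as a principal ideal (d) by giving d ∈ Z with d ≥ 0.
In the PID Z, (a, b) is generated by gcd(a, b). Compute gcd(400, 380) with the extended Euclidean algorithm, tracking rows (r, s, t) with s·400 + t·380 = r:
  row A: (400, 1, 0)   [1·400 + 0·380 = 400]
  row B: (380, 0, 1)   [0·400 + 1·380 = 380]
  400 = 1·380 + 20   → row C = row A − 1·row B = (20, 1, −1)   [check: 1·400 − 1·380 = 20]
  380 = 19·20 + 0   → remainder 0, stop. gcd = 20 (last nonzero row C).
So gcd(380, 400) = 20, with Bézout identity 1·400 − 1·380 = 20. Containment (⊇): the Bézout identity exhibits 20 as an element of (380, 400), giving (20) ⊆ (380, 400). Containment (⊆): since 20 | 380 and 20 | 400 (380 = 20·19, 400 = 20·20), every Z-linear combination of 380 and 400 is divisible by 20, so (380, 400) ⊆ (20). Therefore (380, 400) = (20), d = 20.

Final answer: (380, 400) = (20); d = 20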